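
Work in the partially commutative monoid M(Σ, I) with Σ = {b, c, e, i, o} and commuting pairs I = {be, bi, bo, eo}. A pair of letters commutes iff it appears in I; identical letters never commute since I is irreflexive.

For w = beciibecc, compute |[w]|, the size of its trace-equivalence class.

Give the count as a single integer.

8

0(b) covers ∅
1(e) covers ∅
2(c) covers 0:b, 1:e
3(i) covers 2:c
4(i) covers 3:i
5(b) covers 2:c
6(e) covers 4:i
7(c) covers 5:b, 6:e
8(c) covers 7:c
floor of heap: 0:b, 1:e
completions by unplaced set U, small U first (add the entries for U minus each lowest piece of U):
  |U|=1: {8}:1
  |U|=2: {7,8}:1
  |U|=3: {5,7,8}:1  {6,7,8}:1
  |U|=4: {4,6,7,8}:1  {5,6,7,8}:2
  |U|=5: {3,4,6,7,8}:1  {4,5,6,7,8}:3
  |U|=6: {3,4,5,6,7,8}:4
  |U|=7: {2,3,4,5,6,7,8}:4
  start at 0(b): 4
  start at 1(e): 4
sum over floor = 8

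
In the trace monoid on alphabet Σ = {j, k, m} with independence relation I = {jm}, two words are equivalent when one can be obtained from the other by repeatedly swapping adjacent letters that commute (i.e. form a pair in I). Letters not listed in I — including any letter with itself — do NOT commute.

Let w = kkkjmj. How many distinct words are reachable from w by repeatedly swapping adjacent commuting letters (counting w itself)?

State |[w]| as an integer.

3

drop 0:k onto floor
drop 1:k onto {0:k}
drop 2:k onto {1:k}
drop 3:j onto {2:k}
drop 4:m onto {2:k}
drop 5:j onto {3:j}
ground layer = {0:k}
drop-orders for the pieces not yet dropped (sum over which currently-grounded one goes next):
  1 to go: {4} 1  {5} 1
  2 to go: {3,5} 1  {4,5} 2
  3 to go: {3,4,5} 3
  4 to go: {2,3,4,5} 3
  if 0:k drops first: 3 orders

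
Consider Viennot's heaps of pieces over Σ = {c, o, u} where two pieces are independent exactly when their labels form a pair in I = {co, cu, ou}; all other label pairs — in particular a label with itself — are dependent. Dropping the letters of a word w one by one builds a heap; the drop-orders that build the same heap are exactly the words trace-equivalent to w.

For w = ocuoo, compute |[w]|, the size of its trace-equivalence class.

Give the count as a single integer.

piece 0:o — minimal
piece 1:c — minimal
piece 2:u — minimal
piece 3:o rests on {0:o}
piece 4:o rests on {3:o}
minimal pieces: {0:o, 1:c, 2:u}
ways to finish when only these pieces remain (= sum over removing one remaining piece with nothing left below it):
  1 left: {1}→1  {2}→1  {4}→1
  2 left: {1,2}→2  {1,4}→2  {2,4}→2  {3,4}→1
  3 left: {0,3,4}→1  {1,2,4}→6  {1,3,4}→3  {2,3,4}→3
  placing 0:o first → 12 extensions
  placing 1:c first → 4 extensions
  placing 2:u first → 4 extensions
total linear extensions = 20

20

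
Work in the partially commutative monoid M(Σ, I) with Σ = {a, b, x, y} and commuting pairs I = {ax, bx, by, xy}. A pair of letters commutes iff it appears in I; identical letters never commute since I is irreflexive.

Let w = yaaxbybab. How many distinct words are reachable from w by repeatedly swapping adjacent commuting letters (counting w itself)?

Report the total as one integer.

27

#0=y has no predecessor
#1=a depends on [0:y]
#2=a depends on [1:a]
#3=x has no predecessor
#4=b depends on [2:a]
#5=y depends on [2:a]
#6=b depends on [4:b]
#7=a depends on [5:y, 6:b]
#8=b depends on [7:a]
sources: [0:y, 3:x]
N(rest) = Σ N(rest − s) over sources s of rest; N(one piece) = 1:
  size 1 → [3]=1  [8]=1
  size 2 → [3,8]=2  [7,8]=1
  size 3 → [3,7,8]=3  [5,7,8]=1  [6,7,8]=1
  size 4 → [3,5,7,8]=4  [3,6,7,8]=4  [4,6,7,8]=1  [5,6,7,8]=2
  size 5 → [3,4,6,7,8]=5  [3,5,6,7,8]=10  [4,5,6,7,8]=3
  size 6 → [2,4,5,6,7,8]=3  [3,4,5,6,7,8]=18
  size 7 → [1,2,4,5,6,7,8]=3  [2,3,4,5,6,7,8]=21
  first=0(y) contributes 24
  first=3(x) contributes 3
|[w]| = 27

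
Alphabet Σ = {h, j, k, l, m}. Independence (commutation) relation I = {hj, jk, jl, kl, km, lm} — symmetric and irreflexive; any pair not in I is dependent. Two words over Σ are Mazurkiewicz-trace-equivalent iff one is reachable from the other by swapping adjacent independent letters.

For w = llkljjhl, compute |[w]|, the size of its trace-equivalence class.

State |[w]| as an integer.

drop 0:l onto floor
drop 1:l onto {0:l}
drop 2:k onto floor
drop 3:l onto {1:l}
drop 4:j onto floor
drop 5:j onto {4:j}
drop 6:h onto {2:k, 3:l}
drop 7:l onto {6:h}
ground layer = {0:l, 2:k, 4:j}
drop-orders for the pieces not yet dropped (sum over which currently-grounded one goes next):
  1 to go: {5} 1  {7} 1
  2 to go: {4,5} 1  {5,7} 2  {6,7} 1
  3 to go: {2,6,7} 1  {3,6,7} 1  {4,5,7} 3  {5,6,7} 3
  4 to go: {1,3,6,7} 1  {2,3,6,7} 2  {2,5,6,7} 4  {3,5,6,7} 4  {4,5,6,7} 6
  5 to go: {0,1,3,6,7} 1  {1,2,3,6,7} 3  {1,3,5,6,7} 5  {2,3,5,6,7} 10  {2,4,5,6,7} 10  {3,4,5,6,7} 10
  6 to go: {0,1,2,3,6,7} 4  {0,1,3,5,6,7} 6  {1,2,3,5,6,7} 18  {1,3,4,5,6,7} 15  {2,3,4,5,6,7} 30
  if 0:l drops first: 63 orders
  if 2:k drops first: 21 orders
  if 4:j drops first: 28 orders
heap linearizations: 112

112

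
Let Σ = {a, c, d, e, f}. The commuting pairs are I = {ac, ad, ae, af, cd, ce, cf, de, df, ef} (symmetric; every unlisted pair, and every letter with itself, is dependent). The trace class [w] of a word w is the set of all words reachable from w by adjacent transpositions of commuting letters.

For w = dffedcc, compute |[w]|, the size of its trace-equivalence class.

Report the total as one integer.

630

#0=d has no predecessor
#1=f has no predecessor
#2=f depends on [1:f]
#3=e has no predecessor
#4=d depends on [0:d]
#5=c has no predecessor
#6=c depends on [5:c]
sources: [0:d, 1:f, 3:e, 5:c]
N(rest) = Σ N(rest − s) over sources s of rest; N(one piece) = 1:
  size 1 → [2]=1  [3]=1  [4]=1  [6]=1
  size 2 → [0,4]=1  [1,2]=1  [2,3]=2  [2,4]=2  [2,6]=2  [3,4]=2  [3,6]=2  [4,6]=2  [5,6]=1
  size 3 → [0,2,4]=3  [0,3,4]=3  [0,4,6]=3  [1,2,3]=3  [1,2,4]=3  [1,2,6]=3  [2,3,4]=6  [2,3,6]=6  [2,4,6]=6  [2,5,6]=3  [3,4,6]=6  [3,5,6]=3  [4,5,6]=3
  size 4 → [0,1,2,4]=6  [0,2,3,4]=12  [0,2,4,6]=12  [0,3,4,6]=12  [0,4,5,6]=6  [1,2,3,4]=12  [1,2,3,6]=12  [1,2,4,6]=12  [1,2,5,6]=6  [2,3,4,6]=24  [2,3,5,6]=12  [2,4,5,6]=12  [3,4,5,6]=12
  size 5 → [0,1,2,3,4]=30  [0,1,2,4,6]=30  [0,2,3,4,6]=60  [0,2,4,5,6]=30  [0,3,4,5,6]=30  [1,2,3,4,6]=60  [1,2,3,5,6]=30  [1,2,4,5,6]=30  [2,3,4,5,6]=60
  first=0(d) contributes 180
  first=1(f) contributes 180
  first=3(e) contributes 90
  first=5(c) contributes 180
|[w]| = 630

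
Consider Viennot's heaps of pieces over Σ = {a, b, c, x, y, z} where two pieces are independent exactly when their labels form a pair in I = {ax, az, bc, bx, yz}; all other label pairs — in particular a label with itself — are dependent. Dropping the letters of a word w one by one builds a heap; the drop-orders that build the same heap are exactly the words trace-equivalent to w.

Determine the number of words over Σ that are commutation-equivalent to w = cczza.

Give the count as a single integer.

drop 0:c onto floor
drop 1:c onto {0:c}
drop 2:z onto {1:c}
drop 3:z onto {2:z}
drop 4:a onto {1:c}
ground layer = {0:c}
drop-orders for the pieces not yet dropped (sum over which currently-grounded one goes next):
  1 to go: {3} 1  {4} 1
  2 to go: {2,3} 1  {3,4} 2
  3 to go: {2,3,4} 3
  if 0:c drops first: 3 orders

3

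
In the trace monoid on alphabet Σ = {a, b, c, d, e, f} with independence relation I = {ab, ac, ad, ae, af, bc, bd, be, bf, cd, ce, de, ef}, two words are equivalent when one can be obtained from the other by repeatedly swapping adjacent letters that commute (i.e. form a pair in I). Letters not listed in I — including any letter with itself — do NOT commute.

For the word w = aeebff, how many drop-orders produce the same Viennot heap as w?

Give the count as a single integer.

0(a) covers ∅
1(e) covers ∅
2(e) covers 1:e
3(b) covers ∅
4(f) covers ∅
5(f) covers 4:f
floor of heap: 0:a, 1:e, 3:b, 4:f
completions by unplaced set U, small U first (add the entries for U minus each lowest piece of U):
  |U|=1: {0}:1  {2}:1  {3}:1  {5}:1
  |U|=2: {0,2}:2  {0,3}:2  {0,5}:2  {1,2}:1  {2,3}:2  {2,5}:2  {3,5}:2  {4,5}:1
  |U|=3: {0,1,2}:3  {0,2,3}:6  {0,2,5}:6  {0,3,5}:6  {0,4,5}:3  {1,2,3}:3  {1,2,5}:3  {2,3,5}:6  {2,4,5}:3  {3,4,5}:3
  |U|=4: {0,1,2,3}:12  {0,1,2,5}:12  {0,2,3,5}:24  {0,2,4,5}:12  {0,3,4,5}:12  {1,2,3,5}:12  {1,2,4,5}:6  {2,3,4,5}:12
  start at 0(a): 30
  start at 1(e): 60
  start at 3(b): 30
  start at 4(f): 60
sum over floor = 180

180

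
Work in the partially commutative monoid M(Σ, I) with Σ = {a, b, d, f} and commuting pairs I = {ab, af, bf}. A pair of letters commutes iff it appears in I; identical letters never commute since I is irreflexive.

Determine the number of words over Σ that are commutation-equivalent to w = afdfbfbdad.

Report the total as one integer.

12

#0=a has no predecessor
#1=f has no predecessor
#2=d depends on [0:a, 1:f]
#3=f depends on [2:d]
#4=b depends on [2:d]
#5=f depends on [3:f]
#6=b depends on [4:b]
#7=d depends on [5:f, 6:b]
#8=a depends on [7:d]
#9=d depends on [8:a]
sources: [0:a, 1:f]
N(rest) = Σ N(rest − s) over sources s of rest; N(one piece) = 1:
  size 1 → [9]=1
  size 2 → [8,9]=1
  size 3 → [7,8,9]=1
  size 4 → [5,7,8,9]=1  [6,7,8,9]=1
  size 5 → [3,5,7,8,9]=1  [4,6,7,8,9]=1  [5,6,7,8,9]=2
  size 6 → [3,5,6,7,8,9]=3  [4,5,6,7,8,9]=3
  size 7 → [3,4,5,6,7,8,9]=6
  size 8 → [2,3,4,5,6,7,8,9]=6
  first=0(a) contributes 6
  first=1(f) contributes 6
|[w]| = 12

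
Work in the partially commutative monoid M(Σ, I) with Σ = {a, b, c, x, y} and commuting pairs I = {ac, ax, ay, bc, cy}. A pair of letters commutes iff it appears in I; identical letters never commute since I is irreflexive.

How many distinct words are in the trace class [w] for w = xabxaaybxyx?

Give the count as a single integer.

12

drop 0:x onto floor
drop 1:a onto floor
drop 2:b onto {0:x, 1:a}
drop 3:x onto {2:b}
drop 4:a onto {2:b}
drop 5:a onto {4:a}
drop 6:y onto {3:x}
drop 7:b onto {5:a, 6:y}
drop 8:x onto {7:b}
drop 9:y onto {8:x}
drop 10:x onto {9:y}
ground layer = {0:x, 1:a}
drop-orders for the pieces not yet dropped (sum over which currently-grounded one goes next):
  1 to go: {10} 1
  2 to go: {9,10} 1
  3 to go: {8,9,10} 1
  4 to go: {7,8,9,10} 1
  5 to go: {5,7,8,9,10} 1  {6,7,8,9,10} 1
  6 to go: {3,6,7,8,9,10} 1  {4,5,7,8,9,10} 1  {5,6,7,8,9,10} 2
  7 to go: {3,5,6,7,8,9,10} 3  {4,5,6,7,8,9,10} 3
  8 to go: {3,4,5,6,7,8,9,10} 6
  9 to go: {2,3,4,5,6,7,8,9,10} 6
  if 0:x drops first: 6 orders
  if 1:a drops first: 6 orders
heap linearizations: 12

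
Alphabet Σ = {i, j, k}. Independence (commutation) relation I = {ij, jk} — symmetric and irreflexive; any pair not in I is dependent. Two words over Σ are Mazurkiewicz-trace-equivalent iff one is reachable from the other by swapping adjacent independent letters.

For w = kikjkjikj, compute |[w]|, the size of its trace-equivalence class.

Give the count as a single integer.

piece 0:k — minimal
piece 1:i rests on {0:k}
piece 2:k rests on {1:i}
piece 3:j — minimal
piece 4:k rests on {2:k}
piece 5:j rests on {3:j}
piece 6:i rests on {4:k}
piece 7:k rests on {6:i}
piece 8:j rests on {5:j}
minimal pieces: {0:k, 3:j}
ways to finish when only these pieces remain (= sum over removing one remaining piece with nothing left below it):
  1 left: {7}→1  {8}→1
  2 left: {5,8}→1  {6,7}→1  {7,8}→2
  3 left: {3,5,8}→1  {4,6,7}→1  {5,7,8}→3  {6,7,8}→3
  4 left: {2,4,6,7}→1  {3,5,7,8}→4  {4,6,7,8}→4  {5,6,7,8}→6
  5 left: {1,2,4,6,7}→1  {2,4,6,7,8}→5  {3,5,6,7,8}→10  {4,5,6,7,8}→10
  6 left: {0,1,2,4,6,7}→1  {1,2,4,6,7,8}→6  {2,4,5,6,7,8}→15  {3,4,5,6,7,8}→20
  7 left: {0,1,2,4,6,7,8}→7  {1,2,4,5,6,7,8}→21  {2,3,4,5,6,7,8}→35
  placing 0:k first → 56 extensions
  placing 3:j first → 28 extensions
total linear extensions = 84

84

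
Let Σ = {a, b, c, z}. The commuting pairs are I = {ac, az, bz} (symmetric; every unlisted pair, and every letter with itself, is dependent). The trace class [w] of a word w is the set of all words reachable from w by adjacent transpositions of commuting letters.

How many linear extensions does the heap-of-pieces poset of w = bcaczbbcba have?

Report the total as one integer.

#0=b has no predecessor
#1=c depends on [0:b]
#2=a depends on [0:b]
#3=c depends on [1:c]
#4=z depends on [3:c]
#5=b depends on [2:a, 3:c]
#6=b depends on [5:b]
#7=c depends on [4:z, 6:b]
#8=b depends on [7:c]
#9=a depends on [8:b]
sources: [0:b]
N(rest) = Σ N(rest − s) over sources s of rest; N(one piece) = 1:
  size 1 → [9]=1
  size 2 → [8,9]=1
  size 3 → [7,8,9]=1
  size 4 → [4,7,8,9]=1  [6,7,8,9]=1
  size 5 → [4,6,7,8,9]=2  [5,6,7,8,9]=1
  size 6 → [2,5,6,7,8,9]=1  [4,5,6,7,8,9]=3
  size 7 → [2,4,5,6,7,8,9]=4  [3,4,5,6,7,8,9]=3
  size 8 → [1,3,4,5,6,7,8,9]=3  [2,3,4,5,6,7,8,9]=7
  first=0(b) contributes 10

10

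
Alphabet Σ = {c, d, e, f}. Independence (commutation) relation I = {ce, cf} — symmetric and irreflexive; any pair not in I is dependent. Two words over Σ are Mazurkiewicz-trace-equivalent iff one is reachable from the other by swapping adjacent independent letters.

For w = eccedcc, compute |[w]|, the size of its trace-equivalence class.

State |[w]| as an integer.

#0=e has no predecessor
#1=c has no predecessor
#2=c depends on [1:c]
#3=e depends on [0:e]
#4=d depends on [2:c, 3:e]
#5=c depends on [4:d]
#6=c depends on [5:c]
sources: [0:e, 1:c]
N(rest) = Σ N(rest − s) over sources s of rest; N(one piece) = 1:
  size 1 → [6]=1
  size 2 → [5,6]=1
  size 3 → [4,5,6]=1
  size 4 → [2,4,5,6]=1  [3,4,5,6]=1
  size 5 → [0,3,4,5,6]=1  [1,2,4,5,6]=1  [2,3,4,5,6]=2
  first=0(e) contributes 3
  first=1(c) contributes 3
|[w]| = 6

6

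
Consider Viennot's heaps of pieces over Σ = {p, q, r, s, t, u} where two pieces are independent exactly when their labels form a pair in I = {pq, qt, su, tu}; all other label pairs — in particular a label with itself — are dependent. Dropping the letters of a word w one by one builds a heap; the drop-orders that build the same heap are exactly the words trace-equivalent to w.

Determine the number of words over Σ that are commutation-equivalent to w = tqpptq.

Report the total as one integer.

15

0(t) covers ∅
1(q) covers ∅
2(p) covers 0:t
3(p) covers 2:p
4(t) covers 3:p
5(q) covers 1:q
floor of heap: 0:t, 1:q
completions by unplaced set U, small U first (add the entries for U minus each lowest piece of U):
  |U|=1: {4}:1  {5}:1
  |U|=2: {1,5}:1  {3,4}:1  {4,5}:2
  |U|=3: {1,4,5}:3  {2,3,4}:1  {3,4,5}:3
  |U|=4: {0,2,3,4}:1  {1,3,4,5}:6  {2,3,4,5}:4
  start at 0(t): 10
  start at 1(q): 5
sum over floor = 15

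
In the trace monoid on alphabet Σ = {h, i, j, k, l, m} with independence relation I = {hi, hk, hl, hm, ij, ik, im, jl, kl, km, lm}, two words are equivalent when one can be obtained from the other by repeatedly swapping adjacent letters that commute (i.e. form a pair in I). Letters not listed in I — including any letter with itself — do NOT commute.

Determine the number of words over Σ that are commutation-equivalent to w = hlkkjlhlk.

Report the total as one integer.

504

0(h) covers ∅
1(l) covers ∅
2(k) covers ∅
3(k) covers 2:k
4(j) covers 0:h, 3:k
5(l) covers 1:l
6(h) covers 4:j
7(l) covers 5:l
8(k) covers 4:j
floor of heap: 0:h, 1:l, 2:k
completions by unplaced set U, small U first (add the entries for U minus each lowest piece of U):
  |U|=1: {6}:1  {7}:1  {8}:1
  |U|=2: {5,7}:1  {6,7}:2  {6,8}:2  {7,8}:2
  |U|=3: {1,5,7}:1  {4,6,8}:2  {5,6,7}:3  {5,7,8}:3  {6,7,8}:6
  |U|=4: {0,4,6,8}:2  {1,5,6,7}:4  {1,5,7,8}:4  {3,4,6,8}:2  {4,6,7,8}:8  {5,6,7,8}:12
  |U|=5: {0,3,4,6,8}:4  {0,4,6,7,8}:10  {1,5,6,7,8}:20  {2,3,4,6,8}:2  {3,4,6,7,8}:10  {4,5,6,7,8}:20
  |U|=6: {0,2,3,4,6,8}:6  {0,3,4,6,7,8}:24  {0,4,5,6,7,8}:30  {1,4,5,6,7,8}:40  {2,3,4,6,7,8}:12  {3,4,5,6,7,8}:30
  |U|=7: {0,1,4,5,6,7,8}:70  {0,2,3,4,6,7,8}:42  {0,3,4,5,6,7,8}:84  {1,3,4,5,6,7,8}:70  {2,3,4,5,6,7,8}:42
  start at 0(h): 112
  start at 1(l): 168
  start at 2(k): 224
sum over floor = 504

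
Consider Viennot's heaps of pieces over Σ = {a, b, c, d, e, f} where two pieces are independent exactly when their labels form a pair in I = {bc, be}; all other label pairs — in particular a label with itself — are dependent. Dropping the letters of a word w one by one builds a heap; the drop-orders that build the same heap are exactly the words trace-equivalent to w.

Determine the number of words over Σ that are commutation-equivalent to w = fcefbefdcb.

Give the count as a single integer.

4

0(f) covers ∅
1(c) covers 0:f
2(e) covers 1:c
3(f) covers 2:e
4(b) covers 3:f
5(e) covers 3:f
6(f) covers 4:b, 5:e
7(d) covers 6:f
8(c) covers 7:d
9(b) covers 7:d
floor of heap: 0:f
completions by unplaced set U, small U first (add the entries for U minus each lowest piece of U):
  |U|=1: {8}:1  {9}:1
  |U|=2: {8,9}:2
  |U|=3: {7,8,9}:2
  |U|=4: {6,7,8,9}:2
  |U|=5: {4,6,7,8,9}:2  {5,6,7,8,9}:2
  |U|=6: {4,5,6,7,8,9}:4
  |U|=7: {3,4,5,6,7,8,9}:4
  |U|=8: {2,3,4,5,6,7,8,9}:4
  start at 0(f): 4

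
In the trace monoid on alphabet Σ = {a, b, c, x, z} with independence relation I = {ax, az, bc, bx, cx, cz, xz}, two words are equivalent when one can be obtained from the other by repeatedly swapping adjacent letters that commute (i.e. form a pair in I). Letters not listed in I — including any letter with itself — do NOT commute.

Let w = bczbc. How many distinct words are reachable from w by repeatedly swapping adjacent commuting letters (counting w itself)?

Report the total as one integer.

piece 0:b — minimal
piece 1:c — minimal
piece 2:z rests on {0:b}
piece 3:b rests on {2:z}
piece 4:c rests on {1:c}
minimal pieces: {0:b, 1:c}
ways to finish when only these pieces remain (= sum over removing one remaining piece with nothing left below it):
  1 left: {3}→1  {4}→1
  2 left: {1,4}→1  {2,3}→1  {3,4}→2
  3 left: {0,2,3}→1  {1,3,4}→3  {2,3,4}→3
  placing 0:b first → 6 extensions
  placing 1:c first → 4 extensions
total linear extensions = 10

10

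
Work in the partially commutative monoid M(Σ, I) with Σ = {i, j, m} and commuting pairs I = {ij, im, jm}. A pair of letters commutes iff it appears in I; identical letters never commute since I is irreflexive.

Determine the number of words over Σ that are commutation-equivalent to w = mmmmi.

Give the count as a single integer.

drop 0:m onto floor
drop 1:m onto {0:m}
drop 2:m onto {1:m}
drop 3:m onto {2:m}
drop 4:i onto floor
ground layer = {0:m, 4:i}
drop-orders for the pieces not yet dropped (sum over which currently-grounded one goes next):
  1 to go: {3} 1  {4} 1
  2 to go: {2,3} 1  {3,4} 2
  3 to go: {1,2,3} 1  {2,3,4} 3
  if 0:m drops first: 4 orders
  if 4:i drops first: 1 orders
heap linearizations: 5

5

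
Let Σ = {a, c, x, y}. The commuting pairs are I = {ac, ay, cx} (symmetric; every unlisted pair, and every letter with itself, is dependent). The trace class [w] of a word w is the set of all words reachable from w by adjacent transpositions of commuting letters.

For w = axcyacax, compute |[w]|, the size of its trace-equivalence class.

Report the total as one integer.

34

0(a) covers ∅
1(x) covers 0:a
2(c) covers ∅
3(y) covers 1:x, 2:c
4(a) covers 1:x
5(c) covers 3:y
6(a) covers 4:a
7(x) covers 3:y, 6:a
floor of heap: 0:a, 2:c
completions by unplaced set U, small U first (add the entries for U minus each lowest piece of U):
  |U|=1: {5}:1  {7}:1
  |U|=2: {5,7}:2  {6,7}:1
  |U|=3: {3,5,7}:2  {4,6,7}:1  {5,6,7}:3
  |U|=4: {2,3,5,7}:2  {3,5,6,7}:5  {4,5,6,7}:4
  |U|=5: {2,3,5,6,7}:7  {3,4,5,6,7}:9
  |U|=6: {1,3,4,5,6,7}:9  {2,3,4,5,6,7}:16
  start at 0(a): 25
  start at 2(c): 9
sum over floor = 34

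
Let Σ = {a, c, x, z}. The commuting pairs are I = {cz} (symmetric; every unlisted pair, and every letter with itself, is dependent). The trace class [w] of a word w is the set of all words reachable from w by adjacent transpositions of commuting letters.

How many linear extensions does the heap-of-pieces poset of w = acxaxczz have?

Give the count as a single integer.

piece 0:a — minimal
piece 1:c rests on {0:a}
piece 2:x rests on {1:c}
piece 3:a rests on {2:x}
piece 4:x rests on {3:a}
piece 5:c rests on {4:x}
piece 6:z rests on {4:x}
piece 7:z rests on {6:z}
minimal pieces: {0:a}
ways to finish when only these pieces remain (= sum over removing one remaining piece with nothing left below it):
  1 left: {5}→1  {7}→1
  2 left: {5,7}→2  {6,7}→1
  3 left: {5,6,7}→3
  4 left: {4,5,6,7}→3
  5 left: {3,4,5,6,7}→3
  6 left: {2,3,4,5,6,7}→3
  placing 0:a first → 3 extensions

3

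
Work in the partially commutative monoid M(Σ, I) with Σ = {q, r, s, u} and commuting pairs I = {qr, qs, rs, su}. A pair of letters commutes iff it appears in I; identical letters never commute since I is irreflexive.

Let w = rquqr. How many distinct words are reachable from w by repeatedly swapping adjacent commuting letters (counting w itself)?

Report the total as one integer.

4

drop 0:r onto floor
drop 1:q onto floor
drop 2:u onto {0:r, 1:q}
drop 3:q onto {2:u}
drop 4:r onto {2:u}
ground layer = {0:r, 1:q}
drop-orders for the pieces not yet dropped (sum over which currently-grounded one goes next):
  1 to go: {3} 1  {4} 1
  2 to go: {3,4} 2
  3 to go: {2,3,4} 2
  if 0:r drops first: 2 orders
  if 1:q drops first: 2 orders
heap linearizations: 4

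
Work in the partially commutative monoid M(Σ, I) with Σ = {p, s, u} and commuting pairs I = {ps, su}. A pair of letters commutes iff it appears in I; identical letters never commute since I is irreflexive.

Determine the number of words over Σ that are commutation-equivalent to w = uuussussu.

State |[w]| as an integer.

piece 0:u — minimal
piece 1:u rests on {0:u}
piece 2:u rests on {1:u}
piece 3:s — minimal
piece 4:s rests on {3:s}
piece 5:u rests on {2:u}
piece 6:s rests on {4:s}
piece 7:s rests on {6:s}
piece 8:u rests on {5:u}
minimal pieces: {0:u, 3:s}
ways to finish when only these pieces remain (= sum over removing one remaining piece with nothing left below it):
  1 left: {7}→1  {8}→1
  2 left: {5,8}→1  {6,7}→1  {7,8}→2
  3 left: {2,5,8}→1  {4,6,7}→1  {5,7,8}→3  {6,7,8}→3
  4 left: {1,2,5,8}→1  {2,5,7,8}→4  {3,4,6,7}→1  {4,6,7,8}→4  {5,6,7,8}→6
  5 left: {0,1,2,5,8}→1  {1,2,5,7,8}→5  {2,5,6,7,8}→10  {3,4,6,7,8}→5  {4,5,6,7,8}→10
  6 left: {0,1,2,5,7,8}→6  {1,2,5,6,7,8}→15  {2,4,5,6,7,8}→20  {3,4,5,6,7,8}→15
  7 left: {0,1,2,5,6,7,8}→21  {1,2,4,5,6,7,8}→35  {2,3,4,5,6,7,8}→35
  placing 0:u first → 70 extensions
  placing 3:s first → 56 extensions
total linear extensions = 126

126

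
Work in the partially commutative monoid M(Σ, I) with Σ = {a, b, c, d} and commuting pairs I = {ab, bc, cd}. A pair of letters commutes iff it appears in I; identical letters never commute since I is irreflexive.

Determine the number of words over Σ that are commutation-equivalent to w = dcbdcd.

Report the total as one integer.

#0=d has no predecessor
#1=c has no predecessor
#2=b depends on [0:d]
#3=d depends on [2:b]
#4=c depends on [1:c]
#5=d depends on [3:d]
sources: [0:d, 1:c]
N(rest) = Σ N(rest − s) over sources s of rest; N(one piece) = 1:
  size 1 → [4]=1  [5]=1
  size 2 → [1,4]=1  [3,5]=1  [4,5]=2
  size 3 → [1,4,5]=3  [2,3,5]=1  [3,4,5]=3
  size 4 → [0,2,3,5]=1  [1,3,4,5]=6  [2,3,4,5]=4
  first=0(d) contributes 10
  first=1(c) contributes 5
|[w]| = 15

15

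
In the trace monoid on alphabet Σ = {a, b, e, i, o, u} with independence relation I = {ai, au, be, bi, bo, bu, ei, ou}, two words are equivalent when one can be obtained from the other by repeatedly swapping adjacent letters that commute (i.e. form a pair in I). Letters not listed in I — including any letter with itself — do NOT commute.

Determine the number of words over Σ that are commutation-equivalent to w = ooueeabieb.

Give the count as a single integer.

drop 0:o onto floor
drop 1:o onto {0:o}
drop 2:u onto floor
drop 3:e onto {1:o, 2:u}
drop 4:e onto {3:e}
drop 5:a onto {4:e}
drop 6:b onto {5:a}
drop 7:i onto {1:o, 2:u}
drop 8:e onto {5:a}
drop 9:b onto {6:b}
ground layer = {0:o, 2:u}
drop-orders for the pieces not yet dropped (sum over which currently-grounded one goes next):
  1 to go: {7} 1  {8} 1  {9} 1
  2 to go: {6,9} 1  {7,8} 2  {7,9} 2  {8,9} 2
  3 to go: {6,7,9} 3  {6,8,9} 3  {7,8,9} 6
  4 to go: {5,6,8,9} 3  {6,7,8,9} 12
  5 to go: {4,5,6,8,9} 3  {5,6,7,8,9} 15
  6 to go: {3,4,5,6,8,9} 3  {4,5,6,7,8,9} 18
  7 to go: {3,4,5,6,7,8,9} 21
  8 to go: {1,3,4,5,6,7,8,9} 21  {2,3,4,5,6,7,8,9} 21
  if 0:o drops first: 42 orders
  if 2:u drops first: 21 orders
heap linearizations: 63

63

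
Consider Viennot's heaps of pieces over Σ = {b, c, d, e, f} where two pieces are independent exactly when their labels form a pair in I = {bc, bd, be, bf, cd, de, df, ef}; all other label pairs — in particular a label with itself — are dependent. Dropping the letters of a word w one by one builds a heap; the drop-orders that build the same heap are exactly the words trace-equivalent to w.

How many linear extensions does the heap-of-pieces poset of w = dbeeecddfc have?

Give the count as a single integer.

0(d) covers ∅
1(b) covers ∅
2(e) covers ∅
3(e) covers 2:e
4(e) covers 3:e
5(c) covers 4:e
6(d) covers 0:d
7(d) covers 6:d
8(f) covers 5:c
9(c) covers 8:f
floor of heap: 0:d, 1:b, 2:e
completions by unplaced set U, small U first (add the entries for U minus each lowest piece of U):
  |U|=1: {1}:1  {7}:1  {9}:1
  |U|=2: {1,7}:2  {1,9}:2  {6,7}:1  {7,9}:2  {8,9}:1
  |U|=3: {0,6,7}:1  {1,6,7}:3  {1,7,9}:6  {1,8,9}:3  {5,8,9}:1  {6,7,9}:3  {7,8,9}:3
  |U|=4: {0,1,6,7}:4  {0,6,7,9}:4  {1,5,8,9}:4  {1,6,7,9}:12  {1,7,8,9}:12  {4,5,8,9}:1  {5,7,8,9}:4  {6,7,8,9}:6
  |U|=5: {0,1,6,7,9}:20  {0,6,7,8,9}:10  {1,4,5,8,9}:5  {1,5,7,8,9}:20  {1,6,7,8,9}:30  {3,4,5,8,9}:1  {4,5,7,8,9}:5  {5,6,7,8,9}:10
  |U|=6: {0,1,6,7,8,9}:60  {0,5,6,7,8,9}:20  {1,3,4,5,8,9}:6  {1,4,5,7,8,9}:30  {1,5,6,7,8,9}:60  {2,3,4,5,8,9}:1  {3,4,5,7,8,9}:6  {4,5,6,7,8,9}:15
  |U|=7: {0,1,5,6,7,8,9}:140  {0,4,5,6,7,8,9}:35  {1,2,3,4,5,8,9}:7  {1,3,4,5,7,8,9}:42  {1,4,5,6,7,8,9}:105  {2,3,4,5,7,8,9}:7  {3,4,5,6,7,8,9}:21
  |U|=8: {0,1,4,5,6,7,8,9}:280  {0,3,4,5,6,7,8,9}:56  {1,2,3,4,5,7,8,9}:56  {1,3,4,5,6,7,8,9}:168  {2,3,4,5,6,7,8,9}:28
  start at 0(d): 252
  start at 1(b): 84
  start at 2(e): 504
sum over floor = 840

840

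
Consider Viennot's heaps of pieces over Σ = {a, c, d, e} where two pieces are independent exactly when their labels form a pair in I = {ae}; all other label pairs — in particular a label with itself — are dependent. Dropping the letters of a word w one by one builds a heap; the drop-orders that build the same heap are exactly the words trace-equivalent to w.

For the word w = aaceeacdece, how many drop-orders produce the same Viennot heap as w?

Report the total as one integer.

0(a) covers ∅
1(a) covers 0:a
2(c) covers 1:a
3(e) covers 2:c
4(e) covers 3:e
5(a) covers 2:c
6(c) covers 4:e, 5:a
7(d) covers 6:c
8(e) covers 7:d
9(c) covers 8:e
10(e) covers 9:c
floor of heap: 0:a
completions by unplaced set U, small U first (add the entries for U minus each lowest piece of U):
  |U|=1: {10}:1
  |U|=2: {9,10}:1
  |U|=3: {8,9,10}:1
  |U|=4: {7,8,9,10}:1
  |U|=5: {6,7,8,9,10}:1
  |U|=6: {4,6,7,8,9,10}:1  {5,6,7,8,9,10}:1
  |U|=7: {3,4,6,7,8,9,10}:1  {4,5,6,7,8,9,10}:2
  |U|=8: {3,4,5,6,7,8,9,10}:3
  |U|=9: {2,3,4,5,6,7,8,9,10}:3
  start at 0(a): 3

3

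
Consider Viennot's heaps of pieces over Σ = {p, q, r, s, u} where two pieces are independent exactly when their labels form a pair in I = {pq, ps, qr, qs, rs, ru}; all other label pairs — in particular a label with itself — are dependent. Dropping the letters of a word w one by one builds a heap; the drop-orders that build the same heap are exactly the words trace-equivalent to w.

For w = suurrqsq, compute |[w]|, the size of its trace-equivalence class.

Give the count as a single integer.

84

piece 0:s — minimal
piece 1:u rests on {0:s}
piece 2:u rests on {1:u}
piece 3:r — minimal
piece 4:r rests on {3:r}
piece 5:q rests on {2:u}
piece 6:s rests on {2:u}
piece 7:q rests on {5:q}
minimal pieces: {0:s, 3:r}
ways to finish when only these pieces remain (= sum over removing one remaining piece with nothing left below it):
  1 left: {4}→1  {6}→1  {7}→1
  2 left: {3,4}→1  {4,6}→2  {4,7}→2  {5,7}→1  {6,7}→2
  3 left: {3,4,6}→3  {3,4,7}→3  {4,5,7}→3  {4,6,7}→6  {5,6,7}→3
  4 left: {2,5,6,7}→3  {3,4,5,7}→6  {3,4,6,7}→12  {4,5,6,7}→12
  5 left: {1,2,5,6,7}→3  {2,4,5,6,7}→15  {3,4,5,6,7}→30
  6 left: {0,1,2,5,6,7}→3  {1,2,4,5,6,7}→18  {2,3,4,5,6,7}→45
  placing 0:s first → 63 extensions
  placing 3:r first → 21 extensions
total linear extensions = 84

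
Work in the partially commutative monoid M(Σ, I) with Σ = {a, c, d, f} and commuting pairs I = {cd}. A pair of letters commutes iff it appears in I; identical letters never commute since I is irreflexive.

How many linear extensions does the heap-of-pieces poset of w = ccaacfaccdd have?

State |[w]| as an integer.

6

drop 0:c onto floor
drop 1:c onto {0:c}
drop 2:a onto {1:c}
drop 3:a onto {2:a}
drop 4:c onto {3:a}
drop 5:f onto {4:c}
drop 6:a onto {5:f}
drop 7:c onto {6:a}
drop 8:c onto {7:c}
drop 9:d onto {6:a}
drop 10:d onto {9:d}
ground layer = {0:c}
drop-orders for the pieces not yet dropped (sum over which currently-grounded one goes next):
  1 to go: {8} 1  {10} 1
  2 to go: {7,8} 1  {8,10} 2  {9,10} 1
  3 to go: {7,8,10} 3  {8,9,10} 3
  4 to go: {7,8,9,10} 6
  5 to go: {6,7,8,9,10} 6
  6 to go: {5,6,7,8,9,10} 6
  7 to go: {4,5,6,7,8,9,10} 6
  8 to go: {3,4,5,6,7,8,9,10} 6
  9 to go: {2,3,4,5,6,7,8,9,10} 6
  if 0:c drops first: 6 orders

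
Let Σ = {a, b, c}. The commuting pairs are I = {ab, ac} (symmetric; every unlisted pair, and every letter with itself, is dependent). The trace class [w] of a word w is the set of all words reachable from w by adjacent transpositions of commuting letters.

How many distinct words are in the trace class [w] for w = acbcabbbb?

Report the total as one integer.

#0=a has no predecessor
#1=c has no predecessor
#2=b depends on [1:c]
#3=c depends on [2:b]
#4=a depends on [0:a]
#5=b depends on [3:c]
#6=b depends on [5:b]
#7=b depends on [6:b]
#8=b depends on [7:b]
sources: [0:a, 1:c]
N(rest) = Σ N(rest − s) over sources s of rest; N(one piece) = 1:
  size 1 → [4]=1  [8]=1
  size 2 → [0,4]=1  [4,8]=2  [7,8]=1
  size 3 → [0,4,8]=3  [4,7,8]=3  [6,7,8]=1
  size 4 → [0,4,7,8]=6  [4,6,7,8]=4  [5,6,7,8]=1
  size 5 → [0,4,6,7,8]=10  [3,5,6,7,8]=1  [4,5,6,7,8]=5
  size 6 → [0,4,5,6,7,8]=15  [2,3,5,6,7,8]=1  [3,4,5,6,7,8]=6
  size 7 → [0,3,4,5,6,7,8]=21  [1,2,3,5,6,7,8]=1  [2,3,4,5,6,7,8]=7
  first=0(a) contributes 8
  first=1(c) contributes 28
|[w]| = 36

36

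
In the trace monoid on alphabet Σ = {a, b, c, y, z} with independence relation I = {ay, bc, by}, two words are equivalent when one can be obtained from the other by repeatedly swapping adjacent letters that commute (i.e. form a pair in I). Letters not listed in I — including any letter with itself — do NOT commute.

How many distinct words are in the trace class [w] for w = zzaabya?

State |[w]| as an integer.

drop 0:z onto floor
drop 1:z onto {0:z}
drop 2:a onto {1:z}
drop 3:a onto {2:a}
drop 4:b onto {3:a}
drop 5:y onto {1:z}
drop 6:a onto {4:b}
ground layer = {0:z}
drop-orders for the pieces not yet dropped (sum over which currently-grounded one goes next):
  1 to go: {5} 1  {6} 1
  2 to go: {4,6} 1  {5,6} 2
  3 to go: {3,4,6} 1  {4,5,6} 3
  4 to go: {2,3,4,6} 1  {3,4,5,6} 4
  5 to go: {2,3,4,5,6} 5
  if 0:z drops first: 5 orders

5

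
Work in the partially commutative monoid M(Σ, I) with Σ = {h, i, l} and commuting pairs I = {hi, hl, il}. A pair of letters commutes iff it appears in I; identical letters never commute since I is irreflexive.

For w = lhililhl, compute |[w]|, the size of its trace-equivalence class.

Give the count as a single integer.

420

drop 0:l onto floor
drop 1:h onto floor
drop 2:i onto floor
drop 3:l onto {0:l}
drop 4:i onto {2:i}
drop 5:l onto {3:l}
drop 6:h onto {1:h}
drop 7:l onto {5:l}
ground layer = {0:l, 1:h, 2:i}
drop-orders for the pieces not yet dropped (sum over which currently-grounded one goes next):
  1 to go: {4} 1  {6} 1  {7} 1
  2 to go: {1,6} 1  {2,4} 1  {4,6} 2  {4,7} 2  {5,7} 1  {6,7} 2
  3 to go: {1,4,6} 3  {1,6,7} 3  {2,4,6} 3  {2,4,7} 3  {3,5,7} 1  {4,5,7} 3  {4,6,7} 6  {5,6,7} 3
  4 to go: {0,3,5,7} 1  {1,2,4,6} 6  {1,4,6,7} 12  {1,5,6,7} 6  {2,4,5,7} 6  {2,4,6,7} 12  {3,4,5,7} 4  {3,5,6,7} 4  {4,5,6,7} 12
  5 to go: {0,3,4,5,7} 5  {0,3,5,6,7} 5  {1,2,4,6,7} 30  {1,3,5,6,7} 10  {1,4,5,6,7} 30  {2,3,4,5,7} 10  {2,4,5,6,7} 30  {3,4,5,6,7} 20
  6 to go: {0,1,3,5,6,7} 15  {0,2,3,4,5,7} 15  {0,3,4,5,6,7} 30  {1,2,4,5,6,7} 90  {1,3,4,5,6,7} 60  {2,3,4,5,6,7} 60
  if 0:l drops first: 210 orders
  if 1:h drops first: 105 orders
  if 2:i drops first: 105 orders
heap linearizations: 420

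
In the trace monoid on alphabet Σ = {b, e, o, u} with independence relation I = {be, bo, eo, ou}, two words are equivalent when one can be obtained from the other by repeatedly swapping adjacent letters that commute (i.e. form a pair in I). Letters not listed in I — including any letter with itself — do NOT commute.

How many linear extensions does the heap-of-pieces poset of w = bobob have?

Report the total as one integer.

drop 0:b onto floor
drop 1:o onto floor
drop 2:b onto {0:b}
drop 3:o onto {1:o}
drop 4:b onto {2:b}
ground layer = {0:b, 1:o}
drop-orders for the pieces not yet dropped (sum over which currently-grounded one goes next):
  1 to go: {3} 1  {4} 1
  2 to go: {1,3} 1  {2,4} 1  {3,4} 2
  3 to go: {0,2,4} 1  {1,3,4} 3  {2,3,4} 3
  if 0:b drops first: 6 orders
  if 1:o drops first: 4 orders
heap linearizations: 10

10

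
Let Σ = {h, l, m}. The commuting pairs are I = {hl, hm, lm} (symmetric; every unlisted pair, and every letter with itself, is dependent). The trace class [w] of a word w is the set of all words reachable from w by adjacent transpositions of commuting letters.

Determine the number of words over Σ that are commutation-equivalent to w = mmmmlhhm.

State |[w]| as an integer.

drop 0:m onto floor
drop 1:m onto {0:m}
drop 2:m onto {1:m}
drop 3:m onto {2:m}
drop 4:l onto floor
drop 5:h onto floor
drop 6:h onto {5:h}
drop 7:m onto {3:m}
ground layer = {0:m, 4:l, 5:h}
drop-orders for the pieces not yet dropped (sum over which currently-grounded one goes next):
  1 to go: {4} 1  {6} 1  {7} 1
  2 to go: {3,7} 1  {4,6} 2  {4,7} 2  {5,6} 1  {6,7} 2
  3 to go: {2,3,7} 1  {3,4,7} 3  {3,6,7} 3  {4,5,6} 3  {4,6,7} 6  {5,6,7} 3
  4 to go: {1,2,3,7} 1  {2,3,4,7} 4  {2,3,6,7} 4  {3,4,6,7} 12  {3,5,6,7} 6  {4,5,6,7} 12
  5 to go: {0,1,2,3,7} 1  {1,2,3,4,7} 5  {1,2,3,6,7} 5  {2,3,4,6,7} 20  {2,3,5,6,7} 10  {3,4,5,6,7} 30
  6 to go: {0,1,2,3,4,7} 6  {0,1,2,3,6,7} 6  {1,2,3,4,6,7} 30  {1,2,3,5,6,7} 15  {2,3,4,5,6,7} 60
  if 0:m drops first: 105 orders
  if 4:l drops first: 21 orders
  if 5:h drops first: 42 orders
heap linearizations: 168

168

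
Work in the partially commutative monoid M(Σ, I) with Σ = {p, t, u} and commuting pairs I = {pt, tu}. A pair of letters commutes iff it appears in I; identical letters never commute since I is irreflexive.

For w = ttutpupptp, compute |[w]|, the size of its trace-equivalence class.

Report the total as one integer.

#0=t has no predecessor
#1=t depends on [0:t]
#2=u has no predecessor
#3=t depends on [1:t]
#4=p depends on [2:u]
#5=u depends on [4:p]
#6=p depends on [5:u]
#7=p depends on [6:p]
#8=t depends on [3:t]
#9=p depends on [7:p]
sources: [0:t, 2:u]
N(rest) = Σ N(rest − s) over sources s of rest; N(one piece) = 1:
  size 1 → [8]=1  [9]=1
  size 2 → [3,8]=1  [7,9]=1  [8,9]=2
  size 3 → [1,3,8]=1  [3,8,9]=3  [6,7,9]=1  [7,8,9]=3
  size 4 → [0,1,3,8]=1  [1,3,8,9]=4  [3,7,8,9]=6  [5,6,7,9]=1  [6,7,8,9]=4
  size 5 → [0,1,3,8,9]=5  [1,3,7,8,9]=10  [3,6,7,8,9]=10  [4,5,6,7,9]=1  [5,6,7,8,9]=5
  size 6 → [0,1,3,7,8,9]=15  [1,3,6,7,8,9]=20  [2,4,5,6,7,9]=1  [3,5,6,7,8,9]=15  [4,5,6,7,8,9]=6
  size 7 → [0,1,3,6,7,8,9]=35  [1,3,5,6,7,8,9]=35  [2,4,5,6,7,8,9]=7  [3,4,5,6,7,8,9]=21
  size 8 → [0,1,3,5,6,7,8,9]=70  [1,3,4,5,6,7,8,9]=56  [2,3,4,5,6,7,8,9]=28
  first=0(t) contributes 84
  first=2(u) contributes 126
|[w]| = 210

210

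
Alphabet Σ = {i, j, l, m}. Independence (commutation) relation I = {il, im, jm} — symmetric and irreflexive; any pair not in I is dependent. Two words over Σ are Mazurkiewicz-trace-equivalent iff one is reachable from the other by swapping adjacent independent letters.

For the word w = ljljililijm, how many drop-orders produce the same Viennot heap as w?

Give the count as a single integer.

30

#0=l has no predecessor
#1=j depends on [0:l]
#2=l depends on [1:j]
#3=j depends on [2:l]
#4=i depends on [3:j]
#5=l depends on [3:j]
#6=i depends on [4:i]
#7=l depends on [5:l]
#8=i depends on [6:i]
#9=j depends on [7:l, 8:i]
#10=m depends on [7:l]
sources: [0:l]
N(rest) = Σ N(rest − s) over sources s of rest; N(one piece) = 1:
  size 1 → [9]=1  [10]=1
  size 2 → [8,9]=1  [9,10]=2
  size 3 → [6,8,9]=1  [7,9,10]=2  [8,9,10]=3
  size 4 → [4,6,8,9]=1  [5,7,9,10]=2  [6,8,9,10]=4  [7,8,9,10]=5
  size 5 → [4,6,8,9,10]=5  [5,7,8,9,10]=7  [6,7,8,9,10]=9
  size 6 → [4,6,7,8,9,10]=14  [5,6,7,8,9,10]=16
  size 7 → [4,5,6,7,8,9,10]=30
  size 8 → [3,4,5,6,7,8,9,10]=30
  size 9 → [2,3,4,5,6,7,8,9,10]=30
  first=0(l) contributes 30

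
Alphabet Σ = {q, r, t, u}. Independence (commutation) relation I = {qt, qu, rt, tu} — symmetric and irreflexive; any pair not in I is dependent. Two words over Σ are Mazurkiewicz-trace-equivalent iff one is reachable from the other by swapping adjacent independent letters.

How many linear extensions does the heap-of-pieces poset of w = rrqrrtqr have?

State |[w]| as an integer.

8

piece 0:r — minimal
piece 1:r rests on {0:r}
piece 2:q rests on {1:r}
piece 3:r rests on {2:q}
piece 4:r rests on {3:r}
piece 5:t — minimal
piece 6:q rests on {4:r}
piece 7:r rests on {6:q}
minimal pieces: {0:r, 5:t}
ways to finish when only these pieces remain (= sum over removing one remaining piece with nothing left below it):
  1 left: {5}→1  {7}→1
  2 left: {5,7}→2  {6,7}→1
  3 left: {4,6,7}→1  {5,6,7}→3
  4 left: {3,4,6,7}→1  {4,5,6,7}→4
  5 left: {2,3,4,6,7}→1  {3,4,5,6,7}→5
  6 left: {1,2,3,4,6,7}→1  {2,3,4,5,6,7}→6
  placing 0:r first → 7 extensions
  placing 5:t first → 1 extensions
total linear extensions = 8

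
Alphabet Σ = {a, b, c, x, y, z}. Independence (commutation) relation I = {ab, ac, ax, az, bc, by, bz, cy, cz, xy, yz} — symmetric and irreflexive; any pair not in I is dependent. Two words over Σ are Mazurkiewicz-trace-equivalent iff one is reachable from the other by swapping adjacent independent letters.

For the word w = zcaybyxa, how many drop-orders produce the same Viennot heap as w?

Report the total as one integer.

420

#0=z has no predecessor
#1=c has no predecessor
#2=a has no predecessor
#3=y depends on [2:a]
#4=b has no predecessor
#5=y depends on [3:y]
#6=x depends on [0:z, 1:c, 4:b]
#7=a depends on [5:y]
sources: [0:z, 1:c, 2:a, 4:b]
N(rest) = Σ N(rest − s) over sources s of rest; N(one piece) = 1:
  size 1 → [6]=1  [7]=1
  size 2 → [0,6]=1  [1,6]=1  [4,6]=1  [5,7]=1  [6,7]=2
  size 3 → [0,1,6]=2  [0,4,6]=2  [0,6,7]=3  [1,4,6]=2  [1,6,7]=3  [3,5,7]=1  [4,6,7]=3  [5,6,7]=3
  size 4 → [0,1,4,6]=6  [0,1,6,7]=8  [0,4,6,7]=8  [0,5,6,7]=6  [1,4,6,7]=8  [1,5,6,7]=6  [2,3,5,7]=1  [3,5,6,7]=4  [4,5,6,7]=6
  size 5 → [0,1,4,6,7]=30  [0,1,5,6,7]=20  [0,3,5,6,7]=10  [0,4,5,6,7]=20  [1,3,5,6,7]=10  [1,4,5,6,7]=20  [2,3,5,6,7]=5  [3,4,5,6,7]=10
  size 6 → [0,1,3,5,6,7]=40  [0,1,4,5,6,7]=90  [0,2,3,5,6,7]=15  [0,3,4,5,6,7]=40  [1,2,3,5,6,7]=15  [1,3,4,5,6,7]=40  [2,3,4,5,6,7]=15
  first=0(z) contributes 70
  first=1(c) contributes 70
  first=2(a) contributes 210
  first=4(b) contributes 70
|[w]| = 420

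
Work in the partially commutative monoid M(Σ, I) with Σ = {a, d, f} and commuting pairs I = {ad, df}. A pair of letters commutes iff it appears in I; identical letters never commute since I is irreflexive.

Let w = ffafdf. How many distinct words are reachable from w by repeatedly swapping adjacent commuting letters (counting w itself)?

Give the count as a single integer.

0(f) covers ∅
1(f) covers 0:f
2(a) covers 1:f
3(f) covers 2:a
4(d) covers ∅
5(f) covers 3:f
floor of heap: 0:f, 4:d
completions by unplaced set U, small U first (add the entries for U minus each lowest piece of U):
  |U|=1: {4}:1  {5}:1
  |U|=2: {3,5}:1  {4,5}:2
  |U|=3: {2,3,5}:1  {3,4,5}:3
  |U|=4: {1,2,3,5}:1  {2,3,4,5}:4
  start at 0(f): 5
  start at 4(d): 1
sum over floor = 6

6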